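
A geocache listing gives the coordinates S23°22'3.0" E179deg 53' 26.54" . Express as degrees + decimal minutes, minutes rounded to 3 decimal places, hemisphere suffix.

23° 22.050′ S, 179° 53.442′ E

Latitude: seconds/60 = 0.05000; minutes = 22 + 0.05000 = 22.05000
Longitude: 53 + 26.54/60 = 53.44233′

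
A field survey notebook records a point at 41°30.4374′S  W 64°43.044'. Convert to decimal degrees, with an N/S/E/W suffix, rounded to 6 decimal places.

φ: 41 + 30.4374/60 = 41.5072900
Longitude: 64 + 43.044/60 = 64.7174000

41.507290° S, 64.717400° W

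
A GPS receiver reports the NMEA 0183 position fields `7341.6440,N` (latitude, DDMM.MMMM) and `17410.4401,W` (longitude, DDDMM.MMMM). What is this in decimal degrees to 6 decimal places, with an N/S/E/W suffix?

73.694067° N, 174.174002° W

Latitude: split at 2 digits → 73° and 41.644′; 73 + 41.644/60 = 73.6940667
λ: split at 3 digits → 174° and 10.4401′; 174 + 10.4401/60 = 174.1740017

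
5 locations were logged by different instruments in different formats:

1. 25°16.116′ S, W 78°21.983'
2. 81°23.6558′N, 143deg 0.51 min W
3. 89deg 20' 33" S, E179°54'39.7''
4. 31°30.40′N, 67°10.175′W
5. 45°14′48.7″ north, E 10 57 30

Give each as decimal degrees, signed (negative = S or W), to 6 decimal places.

1. -25.268600, -78.366383
2. 81.394263, -143.008500
3. -89.342500, 179.911028
4. 31.506667, -67.169583
5. 45.246861, 10.958333

Point 1:
  Latitude: 16.116′ = 0.268600°; total 25.2686000
  S ⇒ negate
  Longitude: 21.983′ = 0.366383°; total 78.3663833
  hemisphere W, so the sign is −
Point 2:
  φ: 23.6558′ = 0.394263°; total 81.3942633
  N → positive
  Longitude: 143 + 0.51/60 = 143.0085000
  W ⇒ negate
Point 3:
  φ: 89 + 20/60 + 33/3600 = 89.3425000
  hemisphere S, so the sign is −
  λ: 54′ + 39.7″ = 54.66167′; 179 + 54.66167/60 = 179.9110278
  E ⇒ keep positive
Point 4:
  φ: 30.4′ = 0.506667°; total 31.5066667
  N ⇒ keep positive
  λ: 10.175′ = 0.169583°; total 67.1695833
  hemisphere W, so the sign is −
Point 5:
  Latitude: 14′ + 48.7″ = 14.81167′; 45 + 14.81167/60 = 45.2468611
  N ⇒ keep positive
  Lon: 10 + 57/60 + 30/3600 = 10.9583333
  E → positive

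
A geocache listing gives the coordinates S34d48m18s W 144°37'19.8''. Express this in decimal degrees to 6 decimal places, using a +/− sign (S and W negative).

-34.805000, -144.622167

Latitude: 34 + 48/60 + 18/3600 = 34.8050000
S → negative
λ: 144° + 37/60 + 19.8/3600 = 144 + 0.616667 + 0.005500 = 144.6221667
W ⇒ negate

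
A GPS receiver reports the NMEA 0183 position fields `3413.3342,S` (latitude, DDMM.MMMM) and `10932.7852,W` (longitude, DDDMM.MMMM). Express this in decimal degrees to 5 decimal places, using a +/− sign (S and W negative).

-34.22224, -109.54642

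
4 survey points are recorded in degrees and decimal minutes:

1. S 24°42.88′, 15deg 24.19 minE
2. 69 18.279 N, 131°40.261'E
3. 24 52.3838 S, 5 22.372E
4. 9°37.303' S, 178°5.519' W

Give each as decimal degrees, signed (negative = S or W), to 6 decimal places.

1. -24.714667, 15.403167
2. 69.304650, 131.671017
3. -24.873063, 5.372867
4. -9.621717, -178.091983

Point 1:
  φ: 24 + 42.88/60 = 24.7146667
  S → negative
  λ: 15 + 24.19/60 = 15.4031667
  E → positive
Point 2:
  Latitude: 18.279′ = 0.304650°; total 69.3046500
  N → positive
  λ: 131 + 40.261/60 = 131.6710167
  E → positive
Point 3:
  φ: 24 + 52.3838/60 = 24.8730633
  S ⇒ negate
  Lon: 5 + 22.372/60 = 5.3728667
  E → positive
Point 4:
  Lat: 9 + 37.303/60 = 9.6217167
  S → negative
  λ: 178 + 5.519/60 = 178.0919833
  W → negative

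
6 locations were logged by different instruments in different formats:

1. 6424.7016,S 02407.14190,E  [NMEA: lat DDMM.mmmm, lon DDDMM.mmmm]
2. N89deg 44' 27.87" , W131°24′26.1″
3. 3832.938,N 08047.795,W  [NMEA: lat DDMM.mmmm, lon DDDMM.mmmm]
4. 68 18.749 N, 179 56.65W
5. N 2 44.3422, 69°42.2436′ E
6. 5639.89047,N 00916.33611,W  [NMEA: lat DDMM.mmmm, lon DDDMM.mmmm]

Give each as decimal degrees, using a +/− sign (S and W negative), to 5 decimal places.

Point 1:
  φ: split at 2 digits → 64° and 24.7016′; 64 + 24.7016/60 = 64.411693
  S → negative
  Longitude: split at 3 digits → 024° and 7.1419′; 24 + 7.1419/60 = 24.119032
  E ⇒ keep positive
Point 2:
  φ: 89° + 44/60 + 27.87/3600 = 89 + 0.733333 + 0.007742 = 89.741075
  N ⇒ keep positive
  λ: 131° + 24/60 + 26.1/3600 = 131 + 0.400000 + 0.007250 = 131.407250
  W ⇒ negate
Point 3:
  Lat: split at 2 digits → 38° and 32.938′; 38 + 32.938/60 = 38.548967
  N ⇒ keep positive
  λ: split at 3 digits → 080° and 47.795′; 80 + 47.795/60 = 80.796583
  W → negative
Point 4:
  Latitude: 68 + 18.749/60 = 68.312483
  N ⇒ keep positive
  Longitude: 56.65′ = 0.944167°; total 179.944167
  hemisphere W, so the sign is −
Point 5:
  Latitude: 2 + 44.3422/60 = 2.739037
  N → positive
  Longitude: 42.2436′ = 0.704060°; total 69.704060
  E → positive
Point 6:
  Latitude: degrees = first 2 digits = 56, minutes = 39.89047; 56 + 39.89047/60 = 56.664841
  N → positive
  Lon: split at 3 digits → 009° and 16.33611′; 9 + 16.33611/60 = 9.272269
  W → negative

1. -64.41169, 24.11903
2. 89.74108, -131.40725
3. 38.54897, -80.79658
4. 68.31248, -179.94417
5. 2.73904, 69.70406
6. 56.66484, -9.27227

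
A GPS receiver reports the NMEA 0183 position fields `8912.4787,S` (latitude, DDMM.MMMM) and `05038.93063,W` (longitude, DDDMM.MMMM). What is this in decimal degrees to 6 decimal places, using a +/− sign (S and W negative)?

Lat: degrees = first 2 digits = 89, minutes = 12.4787; 89 + 12.4787/60 = 89.2079783
S → negative
λ: split at 3 digits → 050° and 38.93063′; 50 + 38.93063/60 = 50.6488438
W ⇒ negate

-89.207978, -50.648844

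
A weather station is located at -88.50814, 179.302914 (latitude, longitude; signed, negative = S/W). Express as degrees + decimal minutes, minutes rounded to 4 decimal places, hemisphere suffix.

88° 30.4884′ S, 179° 18.1748′ E

Latitude is negative → S; |value| = 88.508140
Latitude: fractional part 0.508140 → 30.488400 minutes
λ: minutes = (179.302914 − 179) × 60 = 18.174840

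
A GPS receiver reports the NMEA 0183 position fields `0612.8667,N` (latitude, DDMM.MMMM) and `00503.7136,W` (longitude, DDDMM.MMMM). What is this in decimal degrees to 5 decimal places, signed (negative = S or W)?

6.21445, -5.06189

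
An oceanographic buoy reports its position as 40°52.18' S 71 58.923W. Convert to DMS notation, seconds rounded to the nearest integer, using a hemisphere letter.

Lat: fractional minutes 0.18000 × 60 = 10.80″
Longitude: fractional minutes 0.92300 × 60 = 55.38″

40°52′11″ S, 71°58′55″ W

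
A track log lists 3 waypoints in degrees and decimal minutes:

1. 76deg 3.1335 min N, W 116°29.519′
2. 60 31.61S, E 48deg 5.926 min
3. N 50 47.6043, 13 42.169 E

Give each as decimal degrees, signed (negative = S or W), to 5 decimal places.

1. 76.05223, -116.49198
2. -60.52683, 48.09877
3. 50.79341, 13.70282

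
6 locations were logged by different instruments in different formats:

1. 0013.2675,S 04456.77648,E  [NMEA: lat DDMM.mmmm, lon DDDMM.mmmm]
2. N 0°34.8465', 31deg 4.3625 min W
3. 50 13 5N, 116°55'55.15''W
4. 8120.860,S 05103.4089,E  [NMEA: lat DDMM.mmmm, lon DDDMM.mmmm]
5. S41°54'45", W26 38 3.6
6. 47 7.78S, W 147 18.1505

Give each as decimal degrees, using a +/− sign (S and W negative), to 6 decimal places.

Point 1:
  φ: degrees = first 2 digits = 0, minutes = 13.2675; 0 + 13.2675/60 = 0.2211250
  S → negative
  Longitude: split at 3 digits → 044° and 56.77648′; 44 + 56.77648/60 = 44.9462747
  E ⇒ keep positive
Point 2:
  Lat: 0 + 34.8465/60 = 0.5807750
  N → positive
  Lon: 4.3625′ = 0.072708°; total 31.0727083
  W → negative
Point 3:
  Lat: 13′ + 5″ = 13.08333′; 50 + 13.08333/60 = 50.2180556
  N → positive
  Longitude: 55′ + 55.15″ = 55.91917′; 116 + 55.91917/60 = 116.9319861
  hemisphere W, so the sign is −
Point 4:
  Lat: degrees = first 2 digits = 81, minutes = 20.86; 81 + 20.86/60 = 81.3476667
  hemisphere S, so the sign is −
  Lon: split at 3 digits → 051° and 3.4089′; 51 + 3.4089/60 = 51.0568150
  E → positive
Point 5:
  Lat: 41 + 54/60 + 45/3600 = 41.9125000
  S ⇒ negate
  λ: 26° + 38/60 + 3.6/3600 = 26 + 0.633333 + 0.001000 = 26.6343333
  hemisphere W, so the sign is −
Point 6:
  Latitude: 47 + 7.78/60 = 47.1296667
  S ⇒ negate
  Lon: 18.1505′ = 0.302508°; total 147.3025083
  hemisphere W, so the sign is −

1. -0.221125, 44.946275
2. 0.580775, -31.072708
3. 50.218056, -116.931986
4. -81.347667, 51.056815
5. -41.912500, -26.634333
6. -47.129667, -147.302508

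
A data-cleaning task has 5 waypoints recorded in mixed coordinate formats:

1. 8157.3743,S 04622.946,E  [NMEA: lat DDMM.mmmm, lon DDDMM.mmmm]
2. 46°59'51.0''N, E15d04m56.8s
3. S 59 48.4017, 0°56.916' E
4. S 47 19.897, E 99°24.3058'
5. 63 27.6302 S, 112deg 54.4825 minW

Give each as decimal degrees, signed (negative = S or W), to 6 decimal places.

Point 1:
  Latitude: split at 2 digits → 81° and 57.3743′; 81 + 57.3743/60 = 81.9562383
  S → negative
  Longitude: degrees = first 3 digits = 46, minutes = 22.946; 46 + 22.946/60 = 46.3824333
  E ⇒ keep positive
Point 2:
  Lat: 59′ + 51″ = 59.85000′; 46 + 59.85000/60 = 46.9975000
  N ⇒ keep positive
  Lon: 15° + 4/60 + 56.8/3600 = 15 + 0.066667 + 0.015778 = 15.0824444
  E → positive
Point 3:
  Latitude: 48.4017′ = 0.806695°; total 59.8066950
  S → negative
  Lon: 56.916′ = 0.948600°; total 0.9486000
  E ⇒ keep positive
Point 4:
  φ: 47 + 19.897/60 = 47.3316167
  hemisphere S, so the sign is −
  Longitude: 99 + 24.3058/60 = 99.4050967
  E → positive
Point 5:
  Latitude: 63 + 27.6302/60 = 63.4605033
  S ⇒ negate
  λ: 54.4825′ = 0.908042°; total 112.9080417
  W → negative

1. -81.956238, 46.382433
2. 46.997500, 15.082444
3. -59.806695, 0.948600
4. -47.331617, 99.405097
5. -63.460503, -112.908042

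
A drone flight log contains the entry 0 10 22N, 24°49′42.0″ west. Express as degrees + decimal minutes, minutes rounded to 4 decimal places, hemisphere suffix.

φ: seconds/60 = 0.36667; minutes = 10 + 0.36667 = 10.366667
Longitude: 49 + 42/60 = 49.700000′

0° 10.3667′ N, 24° 49.7000′ W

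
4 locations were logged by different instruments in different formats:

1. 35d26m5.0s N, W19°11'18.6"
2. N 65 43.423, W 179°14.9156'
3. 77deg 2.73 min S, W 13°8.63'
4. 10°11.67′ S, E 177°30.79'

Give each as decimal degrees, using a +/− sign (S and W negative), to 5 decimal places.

1. 35.43472, -19.18850
2. 65.72372, -179.24859
3. -77.04550, -13.14383
4. -10.19450, 177.51317

Point 1:
  φ: 35° + 26/60 + 5/3600 = 35 + 0.433333 + 0.001389 = 35.434722
  N ⇒ keep positive
  Lon: 11′ + 18.6″ = 11.31000′; 19 + 11.31000/60 = 19.188500
  hemisphere W, so the sign is −
Point 2:
  φ: 43.423′ = 0.723717°; total 65.723717
  N ⇒ keep positive
  λ: 14.9156′ = 0.248593°; total 179.248593
  hemisphere W, so the sign is −
Point 3:
  φ: 2.73′ = 0.045500°; total 77.045500
  S ⇒ negate
  λ: 8.63′ = 0.143833°; total 13.143833
  W → negative
Point 4:
  Lat: 10 + 11.67/60 = 10.194500
  S ⇒ negate
  Lon: 177 + 30.79/60 = 177.513167
  E ⇒ keep positive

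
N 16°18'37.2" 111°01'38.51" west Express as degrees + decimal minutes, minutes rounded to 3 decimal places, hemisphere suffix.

16° 18.620′ N, 111° 1.642′ W

φ: 18 + 37.2/60 = 18.62000′
Lon: 1 + 38.51/60 = 1.64183′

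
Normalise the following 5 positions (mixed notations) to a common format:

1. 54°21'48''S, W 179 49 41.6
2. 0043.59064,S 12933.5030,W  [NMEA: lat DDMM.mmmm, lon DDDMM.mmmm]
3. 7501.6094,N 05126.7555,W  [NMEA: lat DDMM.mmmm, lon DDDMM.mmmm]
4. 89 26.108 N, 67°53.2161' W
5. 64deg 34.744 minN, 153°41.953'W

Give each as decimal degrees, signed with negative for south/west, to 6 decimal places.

1. -54.363333, -179.828222
2. -0.726511, -129.558383
3. 75.026823, -51.445925
4. 89.435133, -67.886935
5. 64.579067, -153.699217

Point 1:
  Lat: 54° + 21/60 + 48/3600 = 54 + 0.350000 + 0.013333 = 54.3633333
  S ⇒ negate
  Lon: 49′ + 41.6″ = 49.69333′; 179 + 49.69333/60 = 179.8282222
  W ⇒ negate
Point 2:
  φ: split at 2 digits → 00° and 43.59064′; 0 + 43.59064/60 = 0.7265107
  S → negative
  Lon: split at 3 digits → 129° and 33.503′; 129 + 33.503/60 = 129.5583833
  W → negative
Point 3:
  φ: split at 2 digits → 75° and 1.6094′; 75 + 1.6094/60 = 75.0268233
  N ⇒ keep positive
  Lon: split at 3 digits → 051° and 26.7555′; 51 + 26.7555/60 = 51.4459250
  W ⇒ negate
Point 4:
  Latitude: 89 + 26.108/60 = 89.4351333
  N → positive
  λ: 67 + 53.2161/60 = 67.8869350
  hemisphere W, so the sign is −
Point 5:
  φ: 64 + 34.744/60 = 64.5790667
  N → positive
  Lon: 153 + 41.953/60 = 153.6992167
  hemisphere W, so the sign is −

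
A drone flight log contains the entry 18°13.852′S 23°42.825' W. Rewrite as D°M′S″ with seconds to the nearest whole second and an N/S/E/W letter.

18°13′51″ S, 23°42′50″ W

Lat: fractional minutes 0.85200 × 60 = 51.12″
Longitude: fractional minutes 0.82500 × 60 = 49.50″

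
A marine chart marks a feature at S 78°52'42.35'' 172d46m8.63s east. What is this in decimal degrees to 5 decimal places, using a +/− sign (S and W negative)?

Latitude: 78° + 52/60 + 42.35/3600 = 78 + 0.866667 + 0.011764 = 78.878431
S ⇒ negate
Lon: 172° + 46/60 + 8.63/3600 = 172 + 0.766667 + 0.002397 = 172.769064
E → positive

-78.87843, 172.76906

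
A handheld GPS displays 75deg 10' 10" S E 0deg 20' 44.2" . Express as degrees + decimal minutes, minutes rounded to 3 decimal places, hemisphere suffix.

75° 10.167′ S, 0° 20.737′ E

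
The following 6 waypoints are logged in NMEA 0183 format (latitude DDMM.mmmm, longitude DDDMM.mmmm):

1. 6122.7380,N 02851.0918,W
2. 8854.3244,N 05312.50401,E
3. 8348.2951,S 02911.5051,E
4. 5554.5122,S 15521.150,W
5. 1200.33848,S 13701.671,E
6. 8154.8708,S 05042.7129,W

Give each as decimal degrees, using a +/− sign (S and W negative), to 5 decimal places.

1. 61.37897, -28.85153
2. 88.90541, 53.20840
3. -83.80492, 29.19175
4. -55.90854, -155.35250
5. -12.00564, 137.02785
6. -81.91451, -50.71188

Point 1:
  φ: split at 2 digits → 61° and 22.738′; 61 + 22.738/60 = 61.378967
  N → positive
  λ: split at 3 digits → 028° and 51.0918′; 28 + 51.0918/60 = 28.851530
  W ⇒ negate
Point 2:
  φ: split at 2 digits → 88° and 54.3244′; 88 + 54.3244/60 = 88.905407
  N ⇒ keep positive
  Longitude: degrees = first 3 digits = 53, minutes = 12.50401; 53 + 12.50401/60 = 53.208400
  E ⇒ keep positive
Point 3:
  Latitude: degrees = first 2 digits = 83, minutes = 48.2951; 83 + 48.2951/60 = 83.804918
  S → negative
  Lon: split at 3 digits → 029° and 11.5051′; 29 + 11.5051/60 = 29.191752
  E → positive
Point 4:
  φ: degrees = first 2 digits = 55, minutes = 54.5122; 55 + 54.5122/60 = 55.908537
  S ⇒ negate
  Lon: split at 3 digits → 155° and 21.15′; 155 + 21.15/60 = 155.352500
  W ⇒ negate
Point 5:
  φ: degrees = first 2 digits = 12, minutes = 0.33848; 12 + 0.33848/60 = 12.005641
  hemisphere S, so the sign is −
  Lon: split at 3 digits → 137° and 1.671′; 137 + 1.671/60 = 137.027850
  E → positive
Point 6:
  Latitude: degrees = first 2 digits = 81, minutes = 54.8708; 81 + 54.8708/60 = 81.914513
  hemisphere S, so the sign is −
  λ: degrees = first 3 digits = 50, minutes = 42.7129; 50 + 42.7129/60 = 50.711882
  W → negative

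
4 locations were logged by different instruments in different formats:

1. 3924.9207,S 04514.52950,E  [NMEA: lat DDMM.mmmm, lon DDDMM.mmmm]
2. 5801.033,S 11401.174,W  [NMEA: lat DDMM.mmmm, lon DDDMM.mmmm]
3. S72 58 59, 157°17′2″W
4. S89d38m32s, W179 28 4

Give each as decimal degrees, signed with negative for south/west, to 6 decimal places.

1. -39.415345, 45.242158
2. -58.017217, -114.019567
3. -72.983056, -157.283889
4. -89.642222, -179.467778

Point 1:
  φ: degrees = first 2 digits = 39, minutes = 24.9207; 39 + 24.9207/60 = 39.4153450
  hemisphere S, so the sign is −
  λ: degrees = first 3 digits = 45, minutes = 14.5295; 45 + 14.5295/60 = 45.2421583
  E → positive
Point 2:
  Latitude: degrees = first 2 digits = 58, minutes = 1.033; 58 + 1.033/60 = 58.0172167
  hemisphere S, so the sign is −
  λ: split at 3 digits → 114° and 1.174′; 114 + 1.174/60 = 114.0195667
  hemisphere W, so the sign is −
Point 3:
  Lat: 58′ + 59″ = 58.98333′; 72 + 58.98333/60 = 72.9830556
  S ⇒ negate
  Longitude: 157° + 17/60 + 2/3600 = 157 + 0.283333 + 0.000556 = 157.2838889
  W ⇒ negate
Point 4:
  φ: 38′ + 32″ = 38.53333′; 89 + 38.53333/60 = 89.6422222
  S → negative
  Lon: 179° + 28/60 + 4/3600 = 179 + 0.466667 + 0.001111 = 179.4677778
  hemisphere W, so the sign is −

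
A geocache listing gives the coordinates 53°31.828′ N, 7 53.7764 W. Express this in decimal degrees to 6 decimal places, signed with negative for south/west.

φ: 53 + 31.828/60 = 53.5304667
N → positive
λ: 53.7764′ = 0.896273°; total 7.8962733
hemisphere W, so the sign is −

53.530467, -7.896273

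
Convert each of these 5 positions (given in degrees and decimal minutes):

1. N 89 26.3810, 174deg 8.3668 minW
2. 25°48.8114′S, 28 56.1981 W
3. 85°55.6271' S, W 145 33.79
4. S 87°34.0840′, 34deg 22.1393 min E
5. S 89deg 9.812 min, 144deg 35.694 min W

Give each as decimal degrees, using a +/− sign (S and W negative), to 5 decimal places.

Point 1:
  Lat: 89 + 26.381/60 = 89.439683
  N ⇒ keep positive
  λ: 174 + 8.3668/60 = 174.139447
  W → negative
Point 2:
  Latitude: 25 + 48.8114/60 = 25.813523
  S ⇒ negate
  Lon: 28 + 56.1981/60 = 28.936635
  W → negative
Point 3:
  Lat: 55.6271′ = 0.927118°; total 85.927118
  S ⇒ negate
  Longitude: 145 + 33.79/60 = 145.563167
  W → negative
Point 4:
  φ: 34.084′ = 0.568067°; total 87.568067
  S → negative
  Lon: 34 + 22.1393/60 = 34.368988
  E ⇒ keep positive
Point 5:
  φ: 9.812′ = 0.163533°; total 89.163533
  S ⇒ negate
  λ: 35.694′ = 0.594900°; total 144.594900
  W ⇒ negate

1. 89.43968, -174.13945
2. -25.81352, -28.93664
3. -85.92712, -145.56317
4. -87.56807, 34.36899
5. -89.16353, -144.59490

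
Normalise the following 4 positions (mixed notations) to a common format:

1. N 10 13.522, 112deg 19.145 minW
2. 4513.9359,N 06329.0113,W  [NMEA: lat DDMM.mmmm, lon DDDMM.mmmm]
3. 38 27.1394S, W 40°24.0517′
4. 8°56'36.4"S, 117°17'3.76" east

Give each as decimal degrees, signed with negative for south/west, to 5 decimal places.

Point 1:
  Latitude: 10 + 13.522/60 = 10.225367
  N → positive
  Longitude: 19.145′ = 0.319083°; total 112.319083
  hemisphere W, so the sign is −
Point 2:
  Latitude: degrees = first 2 digits = 45, minutes = 13.9359; 45 + 13.9359/60 = 45.232265
  N ⇒ keep positive
  Longitude: degrees = first 3 digits = 63, minutes = 29.0113; 63 + 29.0113/60 = 63.483522
  W → negative
Point 3:
  Latitude: 38 + 27.1394/60 = 38.452323
  S → negative
  Longitude: 40 + 24.0517/60 = 40.400862
  W ⇒ negate
Point 4:
  φ: 56′ + 36.4″ = 56.60667′; 8 + 56.60667/60 = 8.943444
  S ⇒ negate
  Longitude: 117° + 17/60 + 3.76/3600 = 117 + 0.283333 + 0.001044 = 117.284378
  E → positive

1. 10.22537, -112.31908
2. 45.23227, -63.48352
3. -38.45232, -40.40086
4. -8.94344, 117.28438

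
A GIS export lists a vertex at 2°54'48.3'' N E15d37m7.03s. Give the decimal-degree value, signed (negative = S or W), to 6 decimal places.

2.913417, 15.618619

Lat: 54′ + 48.3″ = 54.80500′; 2 + 54.80500/60 = 2.9134167
N ⇒ keep positive
Lon: 37′ + 7.03″ = 37.11717′; 15 + 37.11717/60 = 15.6186194
E ⇒ keep positive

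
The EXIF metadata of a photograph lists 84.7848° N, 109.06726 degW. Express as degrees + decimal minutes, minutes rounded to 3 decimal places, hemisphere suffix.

84° 47.088′ N, 109° 4.036′ W

Latitude: 84° + 0.784800 × 60 = 84° 47.08800′
Longitude: 109° + 0.067260 × 60 = 109° 4.03560′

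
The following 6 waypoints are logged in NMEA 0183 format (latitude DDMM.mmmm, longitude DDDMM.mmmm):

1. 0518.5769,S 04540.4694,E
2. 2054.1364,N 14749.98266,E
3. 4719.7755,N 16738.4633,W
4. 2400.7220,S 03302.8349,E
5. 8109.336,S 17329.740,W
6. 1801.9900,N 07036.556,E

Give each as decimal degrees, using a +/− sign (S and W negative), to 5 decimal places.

Point 1:
  Latitude: degrees = first 2 digits = 5, minutes = 18.5769; 5 + 18.5769/60 = 5.309615
  S → negative
  Lon: split at 3 digits → 045° and 40.4694′; 45 + 40.4694/60 = 45.674490
  E ⇒ keep positive
Point 2:
  Latitude: split at 2 digits → 20° and 54.1364′; 20 + 54.1364/60 = 20.902273
  N ⇒ keep positive
  Longitude: split at 3 digits → 147° and 49.98266′; 147 + 49.98266/60 = 147.833044
  E ⇒ keep positive
Point 3:
  Latitude: split at 2 digits → 47° and 19.7755′; 47 + 19.7755/60 = 47.329592
  N → positive
  λ: split at 3 digits → 167° and 38.4633′; 167 + 38.4633/60 = 167.641055
  W ⇒ negate
Point 4:
  Latitude: split at 2 digits → 24° and 0.722′; 24 + 0.722/60 = 24.012033
  S → negative
  λ: split at 3 digits → 033° and 2.8349′; 33 + 2.8349/60 = 33.047248
  E → positive
Point 5:
  Latitude: split at 2 digits → 81° and 9.336′; 81 + 9.336/60 = 81.155600
  hemisphere S, so the sign is −
  λ: split at 3 digits → 173° and 29.74′; 173 + 29.74/60 = 173.495667
  W → negative
Point 6:
  Lat: degrees = first 2 digits = 18, minutes = 1.99; 18 + 1.99/60 = 18.033167
  N ⇒ keep positive
  Longitude: degrees = first 3 digits = 70, minutes = 36.556; 70 + 36.556/60 = 70.609267
  E → positive

1. -5.30962, 45.67449
2. 20.90227, 147.83304
3. 47.32959, -167.64106
4. -24.01203, 33.04725
5. -81.15560, -173.49567
6. 18.03317, 70.60927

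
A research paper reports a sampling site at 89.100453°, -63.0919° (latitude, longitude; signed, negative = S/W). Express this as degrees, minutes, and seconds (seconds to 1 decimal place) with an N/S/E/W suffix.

Lat: 0.100453 × 60 = 6.02718′ → 6′, remainder × 60 = 1.631″
Longitude is negative → W; |value| = 63.091900
λ: whole degrees 63; 5.51400′ → 5′ and 30.840″

89°06′1.6″ N, 63°05′30.8″ W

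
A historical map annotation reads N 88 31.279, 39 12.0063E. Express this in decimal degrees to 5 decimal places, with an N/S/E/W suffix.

88.52132° N, 39.20011° E

φ: 31.279′ = 0.521317°; total 88.521317
λ: 39 + 12.0063/60 = 39.200105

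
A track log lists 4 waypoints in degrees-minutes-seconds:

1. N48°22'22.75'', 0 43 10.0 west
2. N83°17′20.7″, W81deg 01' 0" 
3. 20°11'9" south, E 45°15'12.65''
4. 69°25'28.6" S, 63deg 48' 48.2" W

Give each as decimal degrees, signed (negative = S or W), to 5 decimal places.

1. 48.37299, -0.71944
2. 83.28908, -81.01667
3. -20.18583, 45.25351
4. -69.42461, -63.81339

Point 1:
  Lat: 48° + 22/60 + 22.75/3600 = 48 + 0.366667 + 0.006319 = 48.372986
  N → positive
  Longitude: 43′ + 10″ = 43.16667′; 0 + 43.16667/60 = 0.719444
  hemisphere W, so the sign is −
Point 2:
  φ: 83° + 17/60 + 20.7/3600 = 83 + 0.283333 + 0.005750 = 83.289083
  N ⇒ keep positive
  λ: 81 + 1/60 + 0/3600 = 81.016667
  W ⇒ negate
Point 3:
  Lat: 11′ + 9″ = 11.15000′; 20 + 11.15000/60 = 20.185833
  hemisphere S, so the sign is −
  Longitude: 45° + 15/60 + 12.65/3600 = 45 + 0.250000 + 0.003514 = 45.253514
  E ⇒ keep positive
Point 4:
  Lat: 25′ + 28.6″ = 25.47667′; 69 + 25.47667/60 = 69.424611
  S ⇒ negate
  Lon: 63° + 48/60 + 48.2/3600 = 63 + 0.800000 + 0.013389 = 63.813389
  W → negative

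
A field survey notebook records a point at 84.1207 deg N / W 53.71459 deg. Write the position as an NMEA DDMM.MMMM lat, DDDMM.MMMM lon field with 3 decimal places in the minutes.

φ: 84° + 0.120700 × 60 = 84° 7.24200′
Longitude: 53° + 0.714590 × 60 = 53° 42.87540′

8407.242,N / 05342.875,W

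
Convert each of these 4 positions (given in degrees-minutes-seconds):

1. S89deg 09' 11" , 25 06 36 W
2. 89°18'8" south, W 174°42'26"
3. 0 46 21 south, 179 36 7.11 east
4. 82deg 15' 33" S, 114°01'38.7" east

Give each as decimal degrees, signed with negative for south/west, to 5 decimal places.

Point 1:
  φ: 89° + 9/60 + 11/3600 = 89 + 0.150000 + 0.003056 = 89.153056
  S ⇒ negate
  λ: 25° + 6/60 + 36/3600 = 25 + 0.100000 + 0.010000 = 25.110000
  W → negative
Point 2:
  Latitude: 89° + 18/60 + 8/3600 = 89 + 0.300000 + 0.002222 = 89.302222
  S ⇒ negate
  Lon: 174° + 42/60 + 26/3600 = 174 + 0.700000 + 0.007222 = 174.707222
  W ⇒ negate
Point 3:
  Lat: 0° + 46/60 + 21/3600 = 0 + 0.766667 + 0.005833 = 0.772500
  S ⇒ negate
  λ: 179 + 36/60 + 7.11/3600 = 179.601975
  E ⇒ keep positive
Point 4:
  φ: 15′ + 33″ = 15.55000′; 82 + 15.55000/60 = 82.259167
  S ⇒ negate
  λ: 114° + 1/60 + 38.7/3600 = 114 + 0.016667 + 0.010750 = 114.027417
  E ⇒ keep positive

1. -89.15306, -25.11000
2. -89.30222, -174.70722
3. -0.77250, 179.60198
4. -82.25917, 114.02742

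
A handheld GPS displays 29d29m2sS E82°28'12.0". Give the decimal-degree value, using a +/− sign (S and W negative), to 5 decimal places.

-29.48389, 82.47000

Lat: 29′ + 2″ = 29.03333′; 29 + 29.03333/60 = 29.483889
S → negative
Lon: 82° + 28/60 + 12/3600 = 82 + 0.466667 + 0.003333 = 82.470000
E → positive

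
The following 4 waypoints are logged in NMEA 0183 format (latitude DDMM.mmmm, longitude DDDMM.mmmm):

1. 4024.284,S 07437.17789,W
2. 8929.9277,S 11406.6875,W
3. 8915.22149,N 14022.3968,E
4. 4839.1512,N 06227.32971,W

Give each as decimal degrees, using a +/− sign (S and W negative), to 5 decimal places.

1. -40.40473, -74.61963
2. -89.49880, -114.11146
3. 89.25369, 140.37328
4. 48.65252, -62.45550

Point 1:
  φ: split at 2 digits → 40° and 24.284′; 40 + 24.284/60 = 40.404733
  hemisphere S, so the sign is −
  Lon: split at 3 digits → 074° and 37.17789′; 74 + 37.17789/60 = 74.619632
  hemisphere W, so the sign is −
Point 2:
  Lat: split at 2 digits → 89° and 29.9277′; 89 + 29.9277/60 = 89.498795
  S → negative
  Lon: degrees = first 3 digits = 114, minutes = 6.6875; 114 + 6.6875/60 = 114.111458
  W → negative
Point 3:
  Lat: split at 2 digits → 89° and 15.22149′; 89 + 15.22149/60 = 89.253692
  N ⇒ keep positive
  Lon: split at 3 digits → 140° and 22.3968′; 140 + 22.3968/60 = 140.373280
  E → positive
Point 4:
  Latitude: split at 2 digits → 48° and 39.1512′; 48 + 39.1512/60 = 48.652520
  N → positive
  Longitude: degrees = first 3 digits = 62, minutes = 27.32971; 62 + 27.32971/60 = 62.455495
  hemisphere W, so the sign is −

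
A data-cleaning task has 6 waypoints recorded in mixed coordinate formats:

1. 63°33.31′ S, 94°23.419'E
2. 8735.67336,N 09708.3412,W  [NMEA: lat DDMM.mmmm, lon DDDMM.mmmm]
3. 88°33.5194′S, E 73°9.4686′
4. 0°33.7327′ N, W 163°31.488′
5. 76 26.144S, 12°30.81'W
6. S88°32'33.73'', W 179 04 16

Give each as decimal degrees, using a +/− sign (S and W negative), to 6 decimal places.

1. -63.555167, 94.390317
2. 87.594556, -97.139020
3. -88.558657, 73.157810
4. 0.562212, -163.524800
5. -76.435733, -12.513500
6. -88.542703, -179.071111

Point 1:
  φ: 63 + 33.31/60 = 63.5551667
  S → negative
  Longitude: 94 + 23.419/60 = 94.3903167
  E → positive
Point 2:
  Lat: degrees = first 2 digits = 87, minutes = 35.67336; 87 + 35.67336/60 = 87.5945560
  N ⇒ keep positive
  Longitude: split at 3 digits → 097° and 8.3412′; 97 + 8.3412/60 = 97.1390200
  hemisphere W, so the sign is −
Point 3:
  Latitude: 88 + 33.5194/60 = 88.5586567
  hemisphere S, so the sign is −
  λ: 73 + 9.4686/60 = 73.1578100
  E ⇒ keep positive
Point 4:
  φ: 33.7327′ = 0.562212°; total 0.5622117
  N → positive
  Lon: 163 + 31.488/60 = 163.5248000
  hemisphere W, so the sign is −
Point 5:
  Lat: 76 + 26.144/60 = 76.4357333
  hemisphere S, so the sign is −
  λ: 12 + 30.81/60 = 12.5135000
  W → negative
Point 6:
  Lat: 32′ + 33.73″ = 32.56217′; 88 + 32.56217/60 = 88.5427028
  S ⇒ negate
  Longitude: 4′ + 16″ = 4.26667′; 179 + 4.26667/60 = 179.0711111
  W → negative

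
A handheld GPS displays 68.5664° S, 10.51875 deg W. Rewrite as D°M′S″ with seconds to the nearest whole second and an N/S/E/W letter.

Latitude: whole degrees 68; 33.98400′ → 33′ and 59.04″
Lon: whole degrees 10; 31.12500′ → 31′ and 7.50″

68°33′59″ S, 10°31′8″ W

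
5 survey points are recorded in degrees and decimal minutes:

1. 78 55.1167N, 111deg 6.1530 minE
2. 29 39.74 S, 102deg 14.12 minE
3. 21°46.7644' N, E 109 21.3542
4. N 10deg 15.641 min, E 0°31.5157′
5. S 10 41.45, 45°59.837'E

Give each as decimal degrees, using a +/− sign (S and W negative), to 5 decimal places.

Point 1:
  Lat: 78 + 55.1167/60 = 78.918612
  N → positive
  λ: 6.153′ = 0.102550°; total 111.102550
  E → positive
Point 2:
  Latitude: 39.74′ = 0.662333°; total 29.662333
  S → negative
  λ: 102 + 14.12/60 = 102.235333
  E ⇒ keep positive
Point 3:
  φ: 21 + 46.7644/60 = 21.779407
  N → positive
  λ: 21.3542′ = 0.355903°; total 109.355903
  E → positive
Point 4:
  Lat: 15.641′ = 0.260683°; total 10.260683
  N ⇒ keep positive
  Lon: 31.5157′ = 0.525262°; total 0.525262
  E ⇒ keep positive
Point 5:
  Lat: 10 + 41.45/60 = 10.690833
  S → negative
  Longitude: 45 + 59.837/60 = 45.997283
  E → positive

1. 78.91861, 111.10255
2. -29.66233, 102.23533
3. 21.77941, 109.35590
4. 10.26068, 0.52526
5. -10.69083, 45.99728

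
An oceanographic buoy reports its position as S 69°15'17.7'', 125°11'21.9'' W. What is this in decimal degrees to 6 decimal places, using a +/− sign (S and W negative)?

-69.254917, -125.189417

φ: 69 + 15/60 + 17.7/3600 = 69.2549167
S ⇒ negate
Lon: 125 + 11/60 + 21.9/3600 = 125.1894167
W → negative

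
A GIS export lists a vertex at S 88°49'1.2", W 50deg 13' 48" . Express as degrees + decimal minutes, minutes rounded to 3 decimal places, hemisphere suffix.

88° 49.020′ S, 50° 13.800′ W

φ: seconds/60 = 0.02000; minutes = 49 + 0.02000 = 49.02000
λ: seconds/60 = 0.80000; minutes = 13 + 0.80000 = 13.80000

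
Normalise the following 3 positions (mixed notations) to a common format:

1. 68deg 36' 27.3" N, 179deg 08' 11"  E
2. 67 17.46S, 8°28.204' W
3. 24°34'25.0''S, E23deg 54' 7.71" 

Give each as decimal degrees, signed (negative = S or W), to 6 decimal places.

Point 1:
  Latitude: 68° + 36/60 + 27.3/3600 = 68 + 0.600000 + 0.007583 = 68.6075833
  N → positive
  λ: 8′ + 11″ = 8.18333′; 179 + 8.18333/60 = 179.1363889
  E → positive
Point 2:
  φ: 17.46′ = 0.291000°; total 67.2910000
  hemisphere S, so the sign is −
  Lon: 28.204′ = 0.470067°; total 8.4700667
  W → negative
Point 3:
  Lat: 24 + 34/60 + 25/3600 = 24.5736111
  hemisphere S, so the sign is −
  Longitude: 54′ + 7.71″ = 54.12850′; 23 + 54.12850/60 = 23.9021417
  E ⇒ keep positive

1. 68.607583, 179.136389
2. -67.291000, -8.470067
3. -24.573611, 23.902142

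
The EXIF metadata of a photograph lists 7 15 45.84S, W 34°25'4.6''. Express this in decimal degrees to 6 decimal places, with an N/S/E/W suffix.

Latitude: 7° + 15/60 + 45.84/3600 = 7 + 0.250000 + 0.012733 = 7.2627333
Longitude: 34° + 25/60 + 4.6/3600 = 34 + 0.416667 + 0.001278 = 34.4179444

7.262733° S, 34.417944° W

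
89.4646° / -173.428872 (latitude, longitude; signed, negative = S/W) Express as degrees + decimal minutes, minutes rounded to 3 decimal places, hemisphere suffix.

Lat: 89° + 0.464600 × 60 = 89° 27.87600′
Longitude is negative → W; |value| = 173.428872
λ: minutes = (173.428872 − 173) × 60 = 25.73232

89° 27.876′ N, 173° 25.732′ W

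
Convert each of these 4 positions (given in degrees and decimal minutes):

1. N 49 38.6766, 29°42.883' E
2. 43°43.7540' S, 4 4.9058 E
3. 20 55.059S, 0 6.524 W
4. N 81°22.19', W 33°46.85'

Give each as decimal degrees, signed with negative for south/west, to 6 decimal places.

1. 49.644610, 29.714717
2. -43.729233, 4.081763
3. -20.917650, -0.108733
4. 81.369833, -33.780833

Point 1:
  φ: 49 + 38.6766/60 = 49.6446100
  N ⇒ keep positive
  Longitude: 29 + 42.883/60 = 29.7147167
  E ⇒ keep positive
Point 2:
  Lat: 43 + 43.754/60 = 43.7292333
  hemisphere S, so the sign is −
  λ: 4.9058′ = 0.081763°; total 4.0817633
  E ⇒ keep positive
Point 3:
  φ: 20 + 55.059/60 = 20.9176500
  hemisphere S, so the sign is −
  λ: 6.524′ = 0.108733°; total 0.1087333
  W → negative
Point 4:
  Lat: 81 + 22.19/60 = 81.3698333
  N → positive
  Longitude: 46.85′ = 0.780833°; total 33.7808333
  W → negative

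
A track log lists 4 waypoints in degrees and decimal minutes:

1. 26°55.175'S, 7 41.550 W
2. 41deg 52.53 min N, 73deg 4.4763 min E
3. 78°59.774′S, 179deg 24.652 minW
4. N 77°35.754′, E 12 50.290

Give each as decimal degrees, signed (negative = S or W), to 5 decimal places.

Point 1:
  Latitude: 26 + 55.175/60 = 26.919583
  S ⇒ negate
  λ: 7 + 41.55/60 = 7.692500
  hemisphere W, so the sign is −
Point 2:
  Lat: 41 + 52.53/60 = 41.875500
  N ⇒ keep positive
  Lon: 4.4763′ = 0.074605°; total 73.074605
  E → positive
Point 3:
  Latitude: 78 + 59.774/60 = 78.996233
  S → negative
  Lon: 179 + 24.652/60 = 179.410867
  W ⇒ negate
Point 4:
  Lat: 35.754′ = 0.595900°; total 77.595900
  N → positive
  λ: 50.29′ = 0.838167°; total 12.838167
  E → positive

1. -26.91958, -7.69250
2. 41.87550, 73.07461
3. -78.99623, -179.41087
4. 77.59590, 12.83817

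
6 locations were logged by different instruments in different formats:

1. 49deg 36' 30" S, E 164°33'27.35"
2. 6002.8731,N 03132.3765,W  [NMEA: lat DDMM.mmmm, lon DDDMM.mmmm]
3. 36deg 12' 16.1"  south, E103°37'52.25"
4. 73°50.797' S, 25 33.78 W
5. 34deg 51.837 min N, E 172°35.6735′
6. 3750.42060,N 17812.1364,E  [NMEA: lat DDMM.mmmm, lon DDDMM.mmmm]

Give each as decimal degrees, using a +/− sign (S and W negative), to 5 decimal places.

Point 1:
  Latitude: 36′ + 30″ = 36.50000′; 49 + 36.50000/60 = 49.608333
  S → negative
  λ: 164 + 33/60 + 27.35/3600 = 164.557597
  E → positive
Point 2:
  Lat: split at 2 digits → 60° and 2.8731′; 60 + 2.8731/60 = 60.047885
  N → positive
  Lon: degrees = first 3 digits = 31, minutes = 32.3765; 31 + 32.3765/60 = 31.539608
  W → negative
Point 3:
  φ: 12′ + 16.1″ = 12.26833′; 36 + 12.26833/60 = 36.204472
  hemisphere S, so the sign is −
  Longitude: 103 + 37/60 + 52.25/3600 = 103.631181
  E ⇒ keep positive
Point 4:
  Latitude: 50.797′ = 0.846617°; total 73.846617
  S → negative
  Lon: 25 + 33.78/60 = 25.563000
  hemisphere W, so the sign is −
Point 5:
  φ: 34 + 51.837/60 = 34.863950
  N ⇒ keep positive
  λ: 172 + 35.6735/60 = 172.594558
  E ⇒ keep positive
Point 6:
  Lat: degrees = first 2 digits = 37, minutes = 50.4206; 37 + 50.4206/60 = 37.840343
  N → positive
  Longitude: degrees = first 3 digits = 178, minutes = 12.1364; 178 + 12.1364/60 = 178.202273
  E → positive

1. -49.60833, 164.55760
2. 60.04789, -31.53961
3. -36.20447, 103.63118
4. -73.84662, -25.56300
5. 34.86395, 172.59456
6. 37.84034, 178.20227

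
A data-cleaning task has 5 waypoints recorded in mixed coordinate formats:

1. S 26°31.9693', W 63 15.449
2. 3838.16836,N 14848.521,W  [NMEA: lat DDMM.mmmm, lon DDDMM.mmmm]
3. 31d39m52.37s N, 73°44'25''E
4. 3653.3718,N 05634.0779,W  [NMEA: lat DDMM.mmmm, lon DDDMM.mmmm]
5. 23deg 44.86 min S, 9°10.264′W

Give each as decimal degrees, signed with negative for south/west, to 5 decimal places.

Point 1:
  Latitude: 31.9693′ = 0.532822°; total 26.532822
  S → negative
  Lon: 63 + 15.449/60 = 63.257483
  hemisphere W, so the sign is −
Point 2:
  Lat: split at 2 digits → 38° and 38.16836′; 38 + 38.16836/60 = 38.636139
  N ⇒ keep positive
  Longitude: degrees = first 3 digits = 148, minutes = 48.521; 148 + 48.521/60 = 148.808683
  hemisphere W, so the sign is −
Point 3:
  φ: 39′ + 52.37″ = 39.87283′; 31 + 39.87283/60 = 31.664547
  N ⇒ keep positive
  Longitude: 73 + 44/60 + 25/3600 = 73.740278
  E → positive
Point 4:
  φ: split at 2 digits → 36° and 53.3718′; 36 + 53.3718/60 = 36.889530
  N ⇒ keep positive
  Lon: split at 3 digits → 056° and 34.0779′; 56 + 34.0779/60 = 56.567965
  W → negative
Point 5:
  Latitude: 23 + 44.86/60 = 23.747667
  S ⇒ negate
  Longitude: 9 + 10.264/60 = 9.171067
  W → negative

1. -26.53282, -63.25748
2. 38.63614, -148.80868
3. 31.66455, 73.74028
4. 36.88953, -56.56797
5. -23.74767, -9.17107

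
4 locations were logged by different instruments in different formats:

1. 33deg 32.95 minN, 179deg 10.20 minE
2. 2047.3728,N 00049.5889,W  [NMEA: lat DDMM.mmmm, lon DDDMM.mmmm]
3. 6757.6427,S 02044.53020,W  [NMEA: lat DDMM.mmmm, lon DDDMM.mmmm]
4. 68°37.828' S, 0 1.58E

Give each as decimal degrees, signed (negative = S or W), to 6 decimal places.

Point 1:
  Latitude: 33 + 32.95/60 = 33.5491667
  N ⇒ keep positive
  Longitude: 10.2′ = 0.170000°; total 179.1700000
  E ⇒ keep positive
Point 2:
  Lat: degrees = first 2 digits = 20, minutes = 47.3728; 20 + 47.3728/60 = 20.7895467
  N ⇒ keep positive
  Lon: split at 3 digits → 000° and 49.5889′; 0 + 49.5889/60 = 0.8264817
  hemisphere W, so the sign is −
Point 3:
  Lat: degrees = first 2 digits = 67, minutes = 57.6427; 67 + 57.6427/60 = 67.9607117
  S → negative
  Longitude: split at 3 digits → 020° and 44.5302′; 20 + 44.5302/60 = 20.7421700
  W → negative
Point 4:
  φ: 68 + 37.828/60 = 68.6304667
  S ⇒ negate
  Lon: 1.58′ = 0.026333°; total 0.0263333
  E → positive

1. 33.549167, 179.170000
2. 20.789547, -0.826482
3. -67.960712, -20.742170
4. -68.630467, 0.026333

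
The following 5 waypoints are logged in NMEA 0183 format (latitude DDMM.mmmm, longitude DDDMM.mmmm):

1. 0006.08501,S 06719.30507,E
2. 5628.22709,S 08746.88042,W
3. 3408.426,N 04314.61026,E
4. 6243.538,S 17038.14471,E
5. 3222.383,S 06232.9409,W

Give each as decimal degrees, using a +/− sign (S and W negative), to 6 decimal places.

1. -0.101417, 67.321751
2. -56.470452, -87.781340
3. 34.140433, 43.243504
4. -62.725633, 170.635745
5. -32.373050, -62.549015

Point 1:
  Latitude: degrees = first 2 digits = 0, minutes = 6.08501; 0 + 6.08501/60 = 0.1014168
  S → negative
  Lon: degrees = first 3 digits = 67, minutes = 19.30507; 67 + 19.30507/60 = 67.3217512
  E ⇒ keep positive
Point 2:
  φ: degrees = first 2 digits = 56, minutes = 28.22709; 56 + 28.22709/60 = 56.4704515
  S → negative
  λ: degrees = first 3 digits = 87, minutes = 46.88042; 87 + 46.88042/60 = 87.7813403
  W → negative
Point 3:
  φ: degrees = first 2 digits = 34, minutes = 8.426; 34 + 8.426/60 = 34.1404333
  N ⇒ keep positive
  Lon: split at 3 digits → 043° and 14.61026′; 43 + 14.61026/60 = 43.2435043
  E → positive
Point 4:
  φ: degrees = first 2 digits = 62, minutes = 43.538; 62 + 43.538/60 = 62.7256333
  S → negative
  Lon: split at 3 digits → 170° and 38.14471′; 170 + 38.14471/60 = 170.6357452
  E → positive
Point 5:
  Latitude: degrees = first 2 digits = 32, minutes = 22.383; 32 + 22.383/60 = 32.3730500
  S ⇒ negate
  λ: split at 3 digits → 062° and 32.9409′; 62 + 32.9409/60 = 62.5490150
  hemisphere W, so the sign is −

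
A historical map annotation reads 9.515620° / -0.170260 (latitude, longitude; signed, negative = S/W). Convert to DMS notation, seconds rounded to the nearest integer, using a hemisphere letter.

Lat: whole degrees 9; 30.93720′ → 30′ and 56.23″
Longitude is negative → W; |value| = 0.170260
λ: 0.170260° → 10.21560′; 0.21560 × 60 = 12.94″

9°30′56″ N, 0°10′13″ W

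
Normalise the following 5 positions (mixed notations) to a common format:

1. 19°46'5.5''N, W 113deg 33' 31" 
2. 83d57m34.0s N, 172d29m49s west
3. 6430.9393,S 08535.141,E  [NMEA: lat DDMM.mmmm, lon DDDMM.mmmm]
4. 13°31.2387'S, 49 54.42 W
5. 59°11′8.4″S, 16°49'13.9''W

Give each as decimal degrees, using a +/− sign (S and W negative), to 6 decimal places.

1. 19.768194, -113.558611
2. 83.959444, -172.496944
3. -64.515655, 85.585683
4. -13.520645, -49.907000
5. -59.185667, -16.820528

Point 1:
  Latitude: 46′ + 5.5″ = 46.09167′; 19 + 46.09167/60 = 19.7681944
  N → positive
  λ: 113 + 33/60 + 31/3600 = 113.5586111
  W ⇒ negate
Point 2:
  Latitude: 83° + 57/60 + 34/3600 = 83 + 0.950000 + 0.009444 = 83.9594444
  N ⇒ keep positive
  Lon: 29′ + 49″ = 29.81667′; 172 + 29.81667/60 = 172.4969444
  W → negative
Point 3:
  Latitude: split at 2 digits → 64° and 30.9393′; 64 + 30.9393/60 = 64.5156550
  S → negative
  λ: degrees = first 3 digits = 85, minutes = 35.141; 85 + 35.141/60 = 85.5856833
  E ⇒ keep positive
Point 4:
  Latitude: 31.2387′ = 0.520645°; total 13.5206450
  hemisphere S, so the sign is −
  Longitude: 49 + 54.42/60 = 49.9070000
  hemisphere W, so the sign is −
Point 5:
  Latitude: 11′ + 8.4″ = 11.14000′; 59 + 11.14000/60 = 59.1856667
  S → negative
  Longitude: 16 + 49/60 + 13.9/3600 = 16.8205278
  hemisphere W, so the sign is −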